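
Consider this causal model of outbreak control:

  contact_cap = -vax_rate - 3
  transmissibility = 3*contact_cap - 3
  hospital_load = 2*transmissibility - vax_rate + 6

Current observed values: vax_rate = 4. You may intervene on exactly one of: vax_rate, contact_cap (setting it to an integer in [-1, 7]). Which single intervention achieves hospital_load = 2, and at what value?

set contact_cap = 1

Intervening on vax_rate: hospital_load = -7*vax_rate - 18. Reaching 2 requires vax_rate = -20/7, not an integer.
Intervening on contact_cap: with other inputs at their observed values, hospital_load = 6*contact_cap - 4. Solving for 2 gives contact_cap = 1, within [-1, 7].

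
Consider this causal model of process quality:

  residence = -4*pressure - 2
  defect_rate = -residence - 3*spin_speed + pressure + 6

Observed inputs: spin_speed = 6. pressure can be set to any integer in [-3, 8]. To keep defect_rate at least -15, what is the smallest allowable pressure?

Substituting into the defect_rate equation gives defect_rate = 5*pressure - 10.
Require 5*pressure - 10 ≥ -15, so pressure ≥ -1.
The smallest integer in [-3, 8] satisfying this is -1.

pressure = -1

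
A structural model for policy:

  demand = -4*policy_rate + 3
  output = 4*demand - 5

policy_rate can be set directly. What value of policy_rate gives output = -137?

policy_rate = 9

Substituting into the output equation gives output = -16*policy_rate + 7.
Solve -16*policy_rate + 7 = -137: policy_rate = (-137 - 7) / -16 = 9.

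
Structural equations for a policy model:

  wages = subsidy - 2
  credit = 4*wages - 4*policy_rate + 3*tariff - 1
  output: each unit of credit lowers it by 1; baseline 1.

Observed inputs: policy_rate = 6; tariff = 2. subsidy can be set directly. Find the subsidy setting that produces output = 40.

Substituting into the credit equation gives credit = 4*subsidy - 27.
This gives output = -4*subsidy + 28.
Solve -4*subsidy + 28 = 40: subsidy = (40 - 28) / -4 = -3.

subsidy = -3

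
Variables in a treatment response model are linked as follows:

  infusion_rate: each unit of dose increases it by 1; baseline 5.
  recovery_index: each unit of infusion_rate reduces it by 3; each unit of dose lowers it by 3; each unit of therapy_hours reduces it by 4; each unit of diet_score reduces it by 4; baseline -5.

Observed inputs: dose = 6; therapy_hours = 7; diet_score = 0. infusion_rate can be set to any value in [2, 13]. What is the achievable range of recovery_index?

Intervening on infusion_rate fixes its value directly, overriding its dependence on dose.
Substituting into the recovery_index equation gives recovery_index = -3*infusion_rate - 51.
Linear in infusion_rate, so extremes are at the endpoints: infusion_rate = 2 gives recovery_index = -57; infusion_rate = 13 gives recovery_index = -90.

-90 to -57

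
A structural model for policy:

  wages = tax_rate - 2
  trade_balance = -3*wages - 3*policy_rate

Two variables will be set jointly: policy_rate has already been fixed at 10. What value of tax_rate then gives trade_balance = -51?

With policy_rate held at 10:
Substituting into the trade_balance equation gives trade_balance = -3*tax_rate - 24.
Solve -3*tax_rate - 24 = -51: tax_rate = (-51 + 24) / -3 = 9.

tax_rate = 9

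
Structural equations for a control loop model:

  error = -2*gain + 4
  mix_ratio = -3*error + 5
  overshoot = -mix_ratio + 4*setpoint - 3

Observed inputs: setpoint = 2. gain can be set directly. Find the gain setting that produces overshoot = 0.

Substituting into the mix_ratio equation gives mix_ratio = 6*gain - 7.
Substituting into the overshoot equation gives overshoot = -6*gain + 12.
Solve -6*gain + 12 = 0: gain = (0 - 12) / -6 = 2.

gain = 2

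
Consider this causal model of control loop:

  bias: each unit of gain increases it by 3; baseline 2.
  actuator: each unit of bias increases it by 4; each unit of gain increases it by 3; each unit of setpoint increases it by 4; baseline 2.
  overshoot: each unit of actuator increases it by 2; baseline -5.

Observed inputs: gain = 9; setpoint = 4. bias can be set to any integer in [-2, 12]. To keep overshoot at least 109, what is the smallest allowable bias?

bias = 3

Intervening on bias fixes its value directly, overriding its dependence on gain.
Substituting into the actuator equation gives actuator = 4*bias + 45.
Substituting into the overshoot equation gives overshoot = 8*bias + 85.
Require 8*bias + 85 ≥ 109, so bias ≥ 3.
The smallest integer in [-2, 12] satisfying this is 3.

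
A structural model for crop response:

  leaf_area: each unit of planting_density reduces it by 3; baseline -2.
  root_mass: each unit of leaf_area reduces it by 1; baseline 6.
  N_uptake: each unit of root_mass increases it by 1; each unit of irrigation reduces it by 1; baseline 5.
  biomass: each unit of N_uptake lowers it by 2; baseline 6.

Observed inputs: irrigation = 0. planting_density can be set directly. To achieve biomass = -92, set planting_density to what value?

planting_density = 12

Substituting into the root_mass equation gives root_mass = 3*planting_density + 8.
Substituting into the N_uptake equation gives N_uptake = 3*planting_density + 13.
This gives biomass = -6*planting_density - 20.
Solve -6*planting_density - 20 = -92: planting_density = (-92 + 20) / -6 = 12.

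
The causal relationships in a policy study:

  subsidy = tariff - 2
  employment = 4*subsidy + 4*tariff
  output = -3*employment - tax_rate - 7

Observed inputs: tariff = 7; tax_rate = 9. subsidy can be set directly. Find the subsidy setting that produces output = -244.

subsidy = 12

Intervening on subsidy fixes its value directly, overriding its dependence on tariff.
Substituting into the employment equation gives employment = 4*subsidy + 28.
Substituting into the output equation gives output = -12*subsidy - 100.
Solve -12*subsidy - 100 = -244: subsidy = (-244 + 100) / -12 = 12.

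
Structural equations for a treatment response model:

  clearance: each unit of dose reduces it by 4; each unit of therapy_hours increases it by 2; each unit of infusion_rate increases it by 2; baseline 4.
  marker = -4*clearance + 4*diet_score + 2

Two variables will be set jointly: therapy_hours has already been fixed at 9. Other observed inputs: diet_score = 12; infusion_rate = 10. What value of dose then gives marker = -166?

With therapy_hours held at 9:
Substituting into the clearance equation gives clearance = -4*dose + 42.
marker becomes 16*dose - 118.
Solve 16*dose - 118 = -166: dose = (-166 + 118) / 16 = -3.

dose = -3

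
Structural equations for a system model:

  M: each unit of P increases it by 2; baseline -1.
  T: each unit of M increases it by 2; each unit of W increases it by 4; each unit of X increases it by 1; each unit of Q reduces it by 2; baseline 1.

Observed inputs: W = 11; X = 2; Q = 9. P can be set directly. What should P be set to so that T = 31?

P = 1

Substituting into the T equation gives T = 4*P + 27.
Solve 4*P + 27 = 31: P = (31 - 27) / 4 = 1.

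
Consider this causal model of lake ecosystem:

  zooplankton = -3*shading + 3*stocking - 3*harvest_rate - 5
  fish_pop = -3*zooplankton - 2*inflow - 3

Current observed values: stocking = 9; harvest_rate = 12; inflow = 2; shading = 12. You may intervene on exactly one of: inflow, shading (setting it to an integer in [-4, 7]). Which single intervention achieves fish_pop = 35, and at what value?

set shading = 0

Intervening on inflow: fish_pop = -2*inflow + 147. Reaching 35 requires inflow = 56, outside [-4, 7].
Intervening on shading: with other inputs at their observed values, fish_pop = 9*shading + 35. Solving for 35 gives shading = 0, within [-4, 7].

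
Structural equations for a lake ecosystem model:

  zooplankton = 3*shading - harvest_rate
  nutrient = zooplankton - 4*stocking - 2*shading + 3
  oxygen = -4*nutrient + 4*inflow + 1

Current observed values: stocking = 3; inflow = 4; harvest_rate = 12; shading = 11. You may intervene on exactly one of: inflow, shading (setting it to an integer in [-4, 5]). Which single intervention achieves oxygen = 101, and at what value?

Intervening on inflow: oxygen = 4*inflow + 41. Reaching 101 requires inflow = 15, outside [-4, 5].
Intervening on shading: with other inputs at their observed values, oxygen = -4*shading + 101. Solving for 101 gives shading = 0, within [-4, 5].

set shading = 0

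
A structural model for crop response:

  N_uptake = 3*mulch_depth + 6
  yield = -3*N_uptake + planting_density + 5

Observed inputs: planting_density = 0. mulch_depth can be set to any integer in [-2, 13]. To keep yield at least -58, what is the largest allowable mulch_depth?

Substituting into the yield equation gives yield = -9*mulch_depth - 13.
Require -9*mulch_depth - 13 ≥ -58, so mulch_depth ≤ 5.
The largest integer in [-2, 13] satisfying this is 5.

mulch_depth = 5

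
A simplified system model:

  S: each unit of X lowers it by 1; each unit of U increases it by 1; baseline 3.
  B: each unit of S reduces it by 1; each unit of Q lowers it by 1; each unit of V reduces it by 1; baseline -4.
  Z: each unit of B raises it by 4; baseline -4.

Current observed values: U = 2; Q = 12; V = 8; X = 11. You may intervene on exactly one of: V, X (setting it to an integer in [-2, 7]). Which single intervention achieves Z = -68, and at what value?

Intervening on V: with other inputs at their observed values, Z = -4*V - 44. Solving for -68 gives V = 6, within [-2, 7].
Intervening on X: Z = 4*X - 120. Reaching -68 requires X = 13, outside [-2, 7].

set V = 6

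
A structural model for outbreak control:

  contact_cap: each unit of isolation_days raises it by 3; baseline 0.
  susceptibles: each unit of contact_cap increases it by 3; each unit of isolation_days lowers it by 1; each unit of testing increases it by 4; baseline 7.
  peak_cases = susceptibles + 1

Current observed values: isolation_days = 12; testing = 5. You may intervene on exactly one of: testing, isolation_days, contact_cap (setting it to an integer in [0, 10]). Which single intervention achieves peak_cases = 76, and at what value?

Intervening on testing: peak_cases = 4*testing + 104. Reaching 76 requires testing = -7, outside [0, 10].
Intervening on isolation_days: with other inputs at their observed values, peak_cases = 8*isolation_days + 28. Solving for 76 gives isolation_days = 6, within [0, 10].
Intervening on contact_cap: peak_cases = 3*contact_cap + 16. Reaching 76 requires contact_cap = 20, outside [0, 10].

set isolation_days = 6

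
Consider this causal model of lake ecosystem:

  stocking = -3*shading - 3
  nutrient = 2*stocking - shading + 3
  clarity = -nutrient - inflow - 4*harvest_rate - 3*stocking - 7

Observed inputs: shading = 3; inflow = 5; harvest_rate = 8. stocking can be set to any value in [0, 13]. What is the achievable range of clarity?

-109 to -44

Intervening on stocking fixes its value directly, overriding its dependence on shading.
Substituting into the nutrient equation gives nutrient = 2*stocking.
Substituting into the clarity equation gives clarity = -5*stocking - 44.
Linear in stocking, so extremes are at the endpoints: stocking = 0 gives clarity = -44; stocking = 13 gives clarity = -109.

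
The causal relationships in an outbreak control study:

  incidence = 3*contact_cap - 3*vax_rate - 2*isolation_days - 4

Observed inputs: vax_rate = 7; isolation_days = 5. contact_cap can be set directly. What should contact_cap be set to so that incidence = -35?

Substituting into the incidence equation gives incidence = 3*contact_cap - 35.
Solve 3*contact_cap - 35 = -35: contact_cap = (-35 + 35) / 3 = 0.

contact_cap = 0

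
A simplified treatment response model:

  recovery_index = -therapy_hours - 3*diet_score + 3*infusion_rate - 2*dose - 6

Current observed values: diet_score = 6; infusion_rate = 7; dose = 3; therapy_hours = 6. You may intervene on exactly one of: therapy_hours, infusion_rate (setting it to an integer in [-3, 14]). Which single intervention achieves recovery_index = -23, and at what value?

set therapy_hours = 14

Intervening on therapy_hours: with other inputs at their observed values, recovery_index = -therapy_hours - 9. Solving for -23 gives therapy_hours = 14, within [-3, 14].
Intervening on infusion_rate: recovery_index = 3*infusion_rate - 36. Reaching -23 requires infusion_rate = 13/3, not an integer.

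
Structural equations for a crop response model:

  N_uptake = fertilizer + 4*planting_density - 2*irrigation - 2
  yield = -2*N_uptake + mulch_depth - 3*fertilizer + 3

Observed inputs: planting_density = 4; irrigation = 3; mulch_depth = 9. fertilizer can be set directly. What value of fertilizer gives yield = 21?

Substituting into the N_uptake equation gives N_uptake = fertilizer + 8.
Substituting into the yield equation gives yield = -5*fertilizer - 4.
Solve -5*fertilizer - 4 = 21: fertilizer = (21 + 4) / -5 = -5.

fertilizer = -5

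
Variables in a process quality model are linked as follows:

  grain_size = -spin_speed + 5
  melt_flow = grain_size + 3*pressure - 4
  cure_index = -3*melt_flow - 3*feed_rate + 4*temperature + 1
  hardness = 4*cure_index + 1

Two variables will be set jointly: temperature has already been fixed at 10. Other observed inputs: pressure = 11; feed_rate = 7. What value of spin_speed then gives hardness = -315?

With temperature held at 10:
Substituting into the melt_flow equation gives melt_flow = -spin_speed + 34.
Substituting into the cure_index equation gives cure_index = 3*spin_speed - 82.
Substituting into the hardness equation gives hardness = 12*spin_speed - 327.
Solve 12*spin_speed - 327 = -315: spin_speed = (-315 + 327) / 12 = 1.

spin_speed = 1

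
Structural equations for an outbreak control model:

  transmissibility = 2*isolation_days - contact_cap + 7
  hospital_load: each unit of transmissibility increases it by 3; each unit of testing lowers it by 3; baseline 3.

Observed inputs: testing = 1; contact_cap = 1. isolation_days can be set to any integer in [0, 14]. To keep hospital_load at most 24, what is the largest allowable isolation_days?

isolation_days = 1

Substituting into the transmissibility equation gives transmissibility = 2*isolation_days + 6.
hospital_load becomes 6*isolation_days + 18.
Require 6*isolation_days + 18 ≤ 24, so isolation_days ≤ 1.
The largest integer in [0, 14] satisfying this is 1.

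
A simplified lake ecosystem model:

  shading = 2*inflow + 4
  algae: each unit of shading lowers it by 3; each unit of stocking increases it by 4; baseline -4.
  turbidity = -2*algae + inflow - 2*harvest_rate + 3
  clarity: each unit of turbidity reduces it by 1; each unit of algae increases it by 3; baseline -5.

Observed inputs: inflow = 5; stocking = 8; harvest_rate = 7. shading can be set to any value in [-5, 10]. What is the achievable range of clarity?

Intervening on shading fixes its value directly, overriding its dependence on inflow.
Substituting into the algae equation gives algae = -3*shading + 28.
Substituting into the turbidity equation gives turbidity = 6*shading - 62.
Substituting into the clarity equation gives clarity = -15*shading + 141.
Linear in shading, so extremes are at the endpoints: shading = -5 gives clarity = 216; shading = 10 gives clarity = -9.

-9 to 216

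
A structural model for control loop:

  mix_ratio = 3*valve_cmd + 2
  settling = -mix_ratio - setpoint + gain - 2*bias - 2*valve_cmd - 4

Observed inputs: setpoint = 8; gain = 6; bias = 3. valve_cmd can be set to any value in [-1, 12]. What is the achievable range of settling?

Substituting into the settling equation gives settling = -5*valve_cmd - 14.
Linear in valve_cmd, so extremes are at the endpoints: valve_cmd = -1 gives settling = -9; valve_cmd = 12 gives settling = -74.

-74 to -9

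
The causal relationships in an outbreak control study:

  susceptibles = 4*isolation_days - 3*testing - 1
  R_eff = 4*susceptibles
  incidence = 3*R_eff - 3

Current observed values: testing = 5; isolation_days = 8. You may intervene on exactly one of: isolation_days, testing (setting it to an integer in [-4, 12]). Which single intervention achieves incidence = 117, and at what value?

Intervening on isolation_days: incidence = 48*isolation_days - 195. Reaching 117 requires isolation_days = 13/2, not an integer.
Intervening on testing: with other inputs at their observed values, incidence = -36*testing + 369. Solving for 117 gives testing = 7, within [-4, 12].

set testing = 7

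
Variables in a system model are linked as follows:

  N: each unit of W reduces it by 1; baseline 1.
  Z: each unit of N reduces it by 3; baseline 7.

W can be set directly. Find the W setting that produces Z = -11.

W = -5

Substituting into the Z equation gives Z = 3*W + 4.
Solve 3*W + 4 = -11: W = (-11 - 4) / 3 = -5.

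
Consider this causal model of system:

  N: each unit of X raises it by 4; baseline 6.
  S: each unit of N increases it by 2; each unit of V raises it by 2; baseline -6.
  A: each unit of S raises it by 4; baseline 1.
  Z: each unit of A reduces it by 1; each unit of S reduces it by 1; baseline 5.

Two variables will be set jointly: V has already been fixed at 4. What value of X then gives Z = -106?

X = 1

With V held at 4:
Substituting into the S equation gives S = 8*X + 14.
So A = 32*X + 57.
This gives Z = -40*X - 66.
Solve -40*X - 66 = -106: X = (-106 + 66) / -40 = 1.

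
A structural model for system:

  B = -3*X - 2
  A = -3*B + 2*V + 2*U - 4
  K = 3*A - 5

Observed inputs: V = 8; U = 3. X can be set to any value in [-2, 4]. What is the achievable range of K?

Substituting into the A equation gives A = 9*X + 24.
Substituting into the K equation gives K = 27*X + 67.
Linear in X, so extremes are at the endpoints: X = -2 gives K = 13; X = 4 gives K = 175.

13 to 175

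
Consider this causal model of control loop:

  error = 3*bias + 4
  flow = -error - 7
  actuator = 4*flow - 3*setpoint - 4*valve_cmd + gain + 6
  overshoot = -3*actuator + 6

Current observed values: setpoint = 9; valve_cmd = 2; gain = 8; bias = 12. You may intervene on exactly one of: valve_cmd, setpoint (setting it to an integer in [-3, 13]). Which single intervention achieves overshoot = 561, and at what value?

set setpoint = 1

Intervening on valve_cmd: overshoot = 12*valve_cmd + 609. Reaching 561 requires valve_cmd = -4, outside [-3, 13].
Intervening on setpoint: with other inputs at their observed values, overshoot = 9*setpoint + 552. Solving for 561 gives setpoint = 1, within [-3, 13].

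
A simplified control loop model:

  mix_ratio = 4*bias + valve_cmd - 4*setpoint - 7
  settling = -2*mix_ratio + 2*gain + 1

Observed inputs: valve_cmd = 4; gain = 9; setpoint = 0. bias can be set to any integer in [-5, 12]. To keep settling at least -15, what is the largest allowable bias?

Substituting into the mix_ratio equation gives mix_ratio = 4*bias - 3.
Substituting into the settling equation gives settling = -8*bias + 25.
Require -8*bias + 25 ≥ -15, so bias ≤ 5.
The largest integer in [-5, 12] satisfying this is 5.

bias = 5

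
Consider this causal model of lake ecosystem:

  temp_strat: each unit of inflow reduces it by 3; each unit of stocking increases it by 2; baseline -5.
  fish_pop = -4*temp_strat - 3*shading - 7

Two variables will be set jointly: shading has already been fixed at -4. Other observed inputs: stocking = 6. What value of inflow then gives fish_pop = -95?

inflow = -6

With shading held at -4:
Substituting into the temp_strat equation gives temp_strat = -3*inflow + 7.
So fish_pop = 12*inflow - 23.
Solve 12*inflow - 23 = -95: inflow = (-95 + 23) / 12 = -6.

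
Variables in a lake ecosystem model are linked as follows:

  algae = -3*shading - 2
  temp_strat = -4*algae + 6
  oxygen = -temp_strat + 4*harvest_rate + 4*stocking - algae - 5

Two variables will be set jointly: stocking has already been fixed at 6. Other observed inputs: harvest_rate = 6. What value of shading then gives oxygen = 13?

shading = 2

With stocking held at 6:
Substituting into the temp_strat equation gives temp_strat = 12*shading + 14.
oxygen becomes -9*shading + 31.
Solve -9*shading + 31 = 13: shading = (13 - 31) / -9 = 2.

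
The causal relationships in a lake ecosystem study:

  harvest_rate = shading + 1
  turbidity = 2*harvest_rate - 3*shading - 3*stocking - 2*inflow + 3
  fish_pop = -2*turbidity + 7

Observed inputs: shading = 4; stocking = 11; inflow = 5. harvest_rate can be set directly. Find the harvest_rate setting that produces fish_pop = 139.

harvest_rate = -7

Intervening on harvest_rate fixes its value directly, overriding its dependence on shading.
Substituting into the turbidity equation gives turbidity = 2*harvest_rate - 52.
fish_pop becomes -4*harvest_rate + 111.
Solve -4*harvest_rate + 111 = 139: harvest_rate = (139 - 111) / -4 = -7.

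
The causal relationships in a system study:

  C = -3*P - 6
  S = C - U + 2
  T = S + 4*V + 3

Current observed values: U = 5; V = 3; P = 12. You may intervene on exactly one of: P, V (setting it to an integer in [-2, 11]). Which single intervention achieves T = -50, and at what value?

Intervening on P: T = -3*P + 6. Reaching -50 requires P = 56/3, not an integer.
Intervening on V: with other inputs at their observed values, T = 4*V - 42. Solving for -50 gives V = -2, within [-2, 11].

set V = -2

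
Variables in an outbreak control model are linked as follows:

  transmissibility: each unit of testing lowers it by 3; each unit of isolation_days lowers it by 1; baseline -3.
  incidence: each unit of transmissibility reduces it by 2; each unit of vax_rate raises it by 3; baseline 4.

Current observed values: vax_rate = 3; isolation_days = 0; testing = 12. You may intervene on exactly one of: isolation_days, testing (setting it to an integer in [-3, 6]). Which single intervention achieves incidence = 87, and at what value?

set isolation_days = -2

Intervening on isolation_days: with other inputs at their observed values, incidence = 2*isolation_days + 91. Solving for 87 gives isolation_days = -2, within [-3, 6].
Intervening on testing: incidence = 6*testing + 19. Reaching 87 requires testing = 34/3, not an integer.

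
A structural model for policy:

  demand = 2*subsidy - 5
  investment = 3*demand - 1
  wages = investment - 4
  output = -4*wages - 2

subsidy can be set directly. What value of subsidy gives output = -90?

subsidy = 7

Substituting into the investment equation gives investment = 6*subsidy - 16.
This gives wages = 6*subsidy - 20.
So output = -24*subsidy + 78.
Solve -24*subsidy + 78 = -90: subsidy = (-90 - 78) / -24 = 7.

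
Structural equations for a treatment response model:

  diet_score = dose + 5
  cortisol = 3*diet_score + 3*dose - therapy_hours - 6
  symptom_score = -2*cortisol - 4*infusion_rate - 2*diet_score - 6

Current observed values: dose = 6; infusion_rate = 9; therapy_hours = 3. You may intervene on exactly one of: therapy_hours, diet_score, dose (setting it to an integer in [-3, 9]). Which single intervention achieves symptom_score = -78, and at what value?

Intervening on therapy_hours: symptom_score = 2*therapy_hours - 154. Reaching -78 requires therapy_hours = 38, outside [-3, 9].
Intervening on diet_score: symptom_score = -8*diet_score - 60. Reaching -78 requires diet_score = 9/4, not an integer.
Intervening on dose: with other inputs at their observed values, symptom_score = -14*dose - 64. Solving for -78 gives dose = 1, within [-3, 9].

set dose = 1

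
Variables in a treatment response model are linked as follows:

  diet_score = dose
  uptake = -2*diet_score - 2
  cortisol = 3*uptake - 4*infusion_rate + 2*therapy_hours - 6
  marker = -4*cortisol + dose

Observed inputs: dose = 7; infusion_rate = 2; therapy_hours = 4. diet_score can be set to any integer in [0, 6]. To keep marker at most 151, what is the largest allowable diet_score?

Intervening on diet_score fixes its value directly, overriding its dependence on dose.
Substituting into the cortisol equation gives cortisol = -6*diet_score - 12.
So marker = 24*diet_score + 55.
Require 24*diet_score + 55 ≤ 151, so diet_score ≤ 4.
The largest integer in [0, 6] satisfying this is 4.

diet_score = 4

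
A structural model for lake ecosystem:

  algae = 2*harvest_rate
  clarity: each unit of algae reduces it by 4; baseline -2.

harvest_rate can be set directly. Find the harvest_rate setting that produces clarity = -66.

harvest_rate = 8

Substituting into the clarity equation gives clarity = -8*harvest_rate - 2.
Solve -8*harvest_rate - 2 = -66: harvest_rate = (-66 + 2) / -8 = 8.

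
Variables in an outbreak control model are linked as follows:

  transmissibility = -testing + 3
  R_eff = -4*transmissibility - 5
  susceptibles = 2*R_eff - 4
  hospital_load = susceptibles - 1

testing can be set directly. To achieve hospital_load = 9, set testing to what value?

Substituting into the R_eff equation gives R_eff = 4*testing - 17.
susceptibles becomes 8*testing - 38.
So hospital_load = 8*testing - 39.
Solve 8*testing - 39 = 9: testing = (9 + 39) / 8 = 6.

testing = 6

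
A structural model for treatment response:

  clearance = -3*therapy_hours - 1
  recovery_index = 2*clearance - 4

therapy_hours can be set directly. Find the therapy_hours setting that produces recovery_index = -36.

Substituting into the recovery_index equation gives recovery_index = -6*therapy_hours - 6.
Solve -6*therapy_hours - 6 = -36: therapy_hours = (-36 + 6) / -6 = 5.

therapy_hours = 5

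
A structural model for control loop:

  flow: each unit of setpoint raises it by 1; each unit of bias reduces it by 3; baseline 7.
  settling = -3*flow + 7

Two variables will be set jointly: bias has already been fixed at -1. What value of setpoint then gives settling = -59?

With bias held at -1:
Substituting into the flow equation gives flow = setpoint + 10.
This gives settling = -3*setpoint - 23.
Solve -3*setpoint - 23 = -59: setpoint = (-59 + 23) / -3 = 12.

setpoint = 12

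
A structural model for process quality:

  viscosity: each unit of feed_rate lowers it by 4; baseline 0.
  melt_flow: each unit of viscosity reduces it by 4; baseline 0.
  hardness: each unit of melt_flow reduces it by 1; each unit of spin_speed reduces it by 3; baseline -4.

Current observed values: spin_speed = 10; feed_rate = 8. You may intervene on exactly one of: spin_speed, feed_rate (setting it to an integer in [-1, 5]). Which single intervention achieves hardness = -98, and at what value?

set feed_rate = 4

Intervening on spin_speed: hardness = -3*spin_speed - 132. Reaching -98 requires spin_speed = -34/3, not an integer.
Intervening on feed_rate: with other inputs at their observed values, hardness = -16*feed_rate - 34. Solving for -98 gives feed_rate = 4, within [-1, 5].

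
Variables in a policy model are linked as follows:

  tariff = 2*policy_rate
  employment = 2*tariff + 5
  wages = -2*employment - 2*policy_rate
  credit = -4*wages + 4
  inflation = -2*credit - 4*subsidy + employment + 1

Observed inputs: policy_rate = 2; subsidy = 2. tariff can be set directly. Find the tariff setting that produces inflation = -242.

Intervening on tariff fixes its value directly, overriding its dependence on policy_rate.
Substituting into the wages equation gives wages = -4*tariff - 14.
credit becomes 16*tariff + 60.
Substituting into the inflation equation gives inflation = -30*tariff - 122.
Solve -30*tariff - 122 = -242: tariff = (-242 + 122) / -30 = 4.

tariff = 4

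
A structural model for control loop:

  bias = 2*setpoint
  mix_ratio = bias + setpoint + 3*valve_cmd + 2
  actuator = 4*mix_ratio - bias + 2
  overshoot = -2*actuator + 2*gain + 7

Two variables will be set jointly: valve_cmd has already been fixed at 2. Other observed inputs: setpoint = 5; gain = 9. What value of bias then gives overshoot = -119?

bias = 6

With valve_cmd held at 2:
Intervening on bias fixes its value directly, overriding its dependence on setpoint.
Substituting into the mix_ratio equation gives mix_ratio = bias + 13.
So actuator = 3*bias + 54.
overshoot becomes -6*bias - 83.
Solve -6*bias - 83 = -119: bias = (-119 + 83) / -6 = 6.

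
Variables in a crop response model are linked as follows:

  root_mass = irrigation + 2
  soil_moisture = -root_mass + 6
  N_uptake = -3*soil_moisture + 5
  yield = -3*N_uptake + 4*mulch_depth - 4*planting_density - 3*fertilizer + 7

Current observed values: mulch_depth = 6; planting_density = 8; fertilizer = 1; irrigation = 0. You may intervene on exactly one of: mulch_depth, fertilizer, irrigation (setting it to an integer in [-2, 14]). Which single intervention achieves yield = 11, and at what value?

set fertilizer = 3

Intervening on mulch_depth: yield = 4*mulch_depth - 7. Reaching 11 requires mulch_depth = 9/2, not an integer.
Intervening on fertilizer: with other inputs at their observed values, yield = -3*fertilizer + 20. Solving for 11 gives fertilizer = 3, within [-2, 14].
Intervening on irrigation: yield = -9*irrigation + 17. Reaching 11 requires irrigation = 2/3, not an integer.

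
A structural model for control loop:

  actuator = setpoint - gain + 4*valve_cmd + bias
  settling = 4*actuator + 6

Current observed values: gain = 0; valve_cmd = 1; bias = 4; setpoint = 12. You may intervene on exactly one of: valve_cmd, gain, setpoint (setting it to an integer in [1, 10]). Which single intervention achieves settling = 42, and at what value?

Intervening on valve_cmd: settling = 16*valve_cmd + 70. Reaching 42 requires valve_cmd = -7/4, not an integer.
Intervening on gain: settling = -4*gain + 86. Reaching 42 requires gain = 11, outside [1, 10].
Intervening on setpoint: with other inputs at their observed values, settling = 4*setpoint + 38. Solving for 42 gives setpoint = 1, within [1, 10].

set setpoint = 1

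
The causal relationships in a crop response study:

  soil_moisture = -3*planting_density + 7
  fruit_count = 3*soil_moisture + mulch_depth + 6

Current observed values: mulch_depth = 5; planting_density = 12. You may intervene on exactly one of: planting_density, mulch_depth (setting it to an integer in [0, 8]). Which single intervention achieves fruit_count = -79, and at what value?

set mulch_depth = 2

Intervening on planting_density: fruit_count = -9*planting_density + 32. Reaching -79 requires planting_density = 37/3, not an integer.
Intervening on mulch_depth: with other inputs at their observed values, fruit_count = mulch_depth - 81. Solving for -79 gives mulch_depth = 2, within [0, 8].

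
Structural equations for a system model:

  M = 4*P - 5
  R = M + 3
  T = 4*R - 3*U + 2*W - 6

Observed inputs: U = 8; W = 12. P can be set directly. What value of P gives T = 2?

P = 1

Substituting into the R equation gives R = 4*P - 2.
This gives T = 16*P - 14.
Solve 16*P - 14 = 2: P = (2 + 14) / 16 = 1.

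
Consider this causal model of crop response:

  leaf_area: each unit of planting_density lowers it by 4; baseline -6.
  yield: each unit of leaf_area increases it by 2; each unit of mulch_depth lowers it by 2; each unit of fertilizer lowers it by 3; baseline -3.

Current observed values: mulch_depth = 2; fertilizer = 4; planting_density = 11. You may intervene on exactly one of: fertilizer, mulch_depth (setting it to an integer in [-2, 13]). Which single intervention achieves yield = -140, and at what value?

Intervening on fertilizer: with other inputs at their observed values, yield = -3*fertilizer - 107. Solving for -140 gives fertilizer = 11, within [-2, 13].
Intervening on mulch_depth: yield = -2*mulch_depth - 115. Reaching -140 requires mulch_depth = 25/2, not an integer.

set fertilizer = 11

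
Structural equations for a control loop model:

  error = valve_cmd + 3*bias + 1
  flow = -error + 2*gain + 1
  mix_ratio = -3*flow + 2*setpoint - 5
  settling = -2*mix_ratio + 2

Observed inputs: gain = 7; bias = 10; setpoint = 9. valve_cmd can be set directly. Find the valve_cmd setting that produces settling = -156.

valve_cmd = 6

Substituting into the error equation gives error = valve_cmd + 31.
This gives flow = -valve_cmd - 16.
Substituting into the mix_ratio equation gives mix_ratio = 3*valve_cmd + 61.
This gives settling = -6*valve_cmd - 120.
Solve -6*valve_cmd - 120 = -156: valve_cmd = (-156 + 120) / -6 = 6.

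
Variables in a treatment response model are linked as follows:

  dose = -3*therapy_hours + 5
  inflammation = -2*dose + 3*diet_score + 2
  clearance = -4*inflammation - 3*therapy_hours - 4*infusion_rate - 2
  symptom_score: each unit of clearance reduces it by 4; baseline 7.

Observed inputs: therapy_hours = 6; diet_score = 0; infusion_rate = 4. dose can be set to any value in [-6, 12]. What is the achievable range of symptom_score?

Intervening on dose fixes its value directly, overriding its dependence on therapy_hours.
Substituting into the inflammation equation gives inflammation = -2*dose + 2.
Substituting into the clearance equation gives clearance = 8*dose - 44.
symptom_score becomes -32*dose + 183.
Linear in dose, so extremes are at the endpoints: dose = -6 gives symptom_score = 375; dose = 12 gives symptom_score = -201.

-201 to 375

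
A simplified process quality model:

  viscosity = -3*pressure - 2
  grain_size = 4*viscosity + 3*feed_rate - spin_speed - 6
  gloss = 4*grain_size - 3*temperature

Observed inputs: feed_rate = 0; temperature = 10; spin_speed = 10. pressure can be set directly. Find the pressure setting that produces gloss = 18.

pressure = -3

Substituting into the grain_size equation gives grain_size = -12*pressure - 24.
Substituting into the gloss equation gives gloss = -48*pressure - 126.
Solve -48*pressure - 126 = 18: pressure = (18 + 126) / -48 = -3.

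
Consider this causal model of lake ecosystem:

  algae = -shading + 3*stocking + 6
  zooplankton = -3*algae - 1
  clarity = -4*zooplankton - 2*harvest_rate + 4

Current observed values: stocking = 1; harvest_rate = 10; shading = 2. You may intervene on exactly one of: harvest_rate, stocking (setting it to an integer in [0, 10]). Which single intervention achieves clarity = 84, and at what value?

Intervening on harvest_rate: with other inputs at their observed values, clarity = -2*harvest_rate + 92. Solving for 84 gives harvest_rate = 4, within [0, 10].
Intervening on stocking: clarity = 36*stocking + 36. Reaching 84 requires stocking = 4/3, not an integer.

set harvest_rate = 4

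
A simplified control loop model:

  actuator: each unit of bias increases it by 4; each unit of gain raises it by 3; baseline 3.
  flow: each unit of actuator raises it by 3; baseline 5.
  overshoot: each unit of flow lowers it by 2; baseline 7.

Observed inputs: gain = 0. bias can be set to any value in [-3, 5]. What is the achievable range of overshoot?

-141 to 51

Substituting into the actuator equation gives actuator = 4*bias + 3.
flow becomes 12*bias + 14.
overshoot becomes -24*bias - 21.
Linear in bias, so extremes are at the endpoints: bias = -3 gives overshoot = 51; bias = 5 gives overshoot = -141.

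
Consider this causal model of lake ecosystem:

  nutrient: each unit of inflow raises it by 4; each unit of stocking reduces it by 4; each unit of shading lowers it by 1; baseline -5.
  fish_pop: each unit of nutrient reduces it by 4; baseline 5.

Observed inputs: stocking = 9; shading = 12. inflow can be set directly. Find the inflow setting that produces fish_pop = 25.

Substituting into the nutrient equation gives nutrient = 4*inflow - 53.
Substituting into the fish_pop equation gives fish_pop = -16*inflow + 217.
Solve -16*inflow + 217 = 25: inflow = (25 - 217) / -16 = 12.

inflow = 12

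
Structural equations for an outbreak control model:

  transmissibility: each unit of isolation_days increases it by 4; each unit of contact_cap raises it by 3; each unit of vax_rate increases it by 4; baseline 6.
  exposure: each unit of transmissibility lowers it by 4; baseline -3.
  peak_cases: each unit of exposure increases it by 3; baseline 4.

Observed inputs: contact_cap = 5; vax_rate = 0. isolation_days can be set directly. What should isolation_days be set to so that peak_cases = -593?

isolation_days = 7

Substituting into the transmissibility equation gives transmissibility = 4*isolation_days + 21.
Substituting into the exposure equation gives exposure = -16*isolation_days - 87.
peak_cases becomes -48*isolation_days - 257.
Solve -48*isolation_days - 257 = -593: isolation_days = (-593 + 257) / -48 = 7.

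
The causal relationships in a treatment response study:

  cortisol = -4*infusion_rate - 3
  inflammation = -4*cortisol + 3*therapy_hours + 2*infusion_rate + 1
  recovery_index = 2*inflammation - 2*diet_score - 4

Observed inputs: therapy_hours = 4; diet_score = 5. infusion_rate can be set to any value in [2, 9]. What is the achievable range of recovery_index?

108 to 360

Substituting into the inflammation equation gives inflammation = 18*infusion_rate + 25.
recovery_index becomes 36*infusion_rate + 36.
Linear in infusion_rate, so extremes are at the endpoints: infusion_rate = 2 gives recovery_index = 108; infusion_rate = 9 gives recovery_index = 360.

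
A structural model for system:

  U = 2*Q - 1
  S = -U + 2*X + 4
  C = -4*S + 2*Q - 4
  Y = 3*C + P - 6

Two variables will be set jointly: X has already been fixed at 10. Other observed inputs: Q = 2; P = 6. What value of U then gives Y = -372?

U = -7

With X held at 10:
Intervening on U fixes its value directly, overriding its dependence on Q.
Substituting into the S equation gives S = -U + 24.
Substituting into the C equation gives C = 4*U - 96.
So Y = 12*U - 288.
Solve 12*U - 288 = -372: U = (-372 + 288) / 12 = -7.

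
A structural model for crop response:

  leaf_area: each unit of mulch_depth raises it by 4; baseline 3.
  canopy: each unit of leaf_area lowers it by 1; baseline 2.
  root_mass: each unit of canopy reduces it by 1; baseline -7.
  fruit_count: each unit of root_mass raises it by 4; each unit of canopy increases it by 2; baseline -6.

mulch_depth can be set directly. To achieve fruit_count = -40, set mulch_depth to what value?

mulch_depth = -1

Substituting into the canopy equation gives canopy = -4*mulch_depth - 1.
This gives root_mass = 4*mulch_depth - 6.
Substituting into the fruit_count equation gives fruit_count = 8*mulch_depth - 32.
Solve 8*mulch_depth - 32 = -40: mulch_depth = (-40 + 32) / 8 = -1.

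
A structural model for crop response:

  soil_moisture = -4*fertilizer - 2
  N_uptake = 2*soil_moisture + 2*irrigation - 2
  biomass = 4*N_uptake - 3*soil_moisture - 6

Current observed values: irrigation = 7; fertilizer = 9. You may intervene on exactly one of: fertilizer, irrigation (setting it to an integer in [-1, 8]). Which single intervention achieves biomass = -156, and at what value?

Intervening on fertilizer: biomass = -20*fertilizer + 32. Reaching -156 requires fertilizer = 47/5, not an integer.
Intervening on irrigation: with other inputs at their observed values, biomass = 8*irrigation - 204. Solving for -156 gives irrigation = 6, within [-1, 8].

set irrigation = 6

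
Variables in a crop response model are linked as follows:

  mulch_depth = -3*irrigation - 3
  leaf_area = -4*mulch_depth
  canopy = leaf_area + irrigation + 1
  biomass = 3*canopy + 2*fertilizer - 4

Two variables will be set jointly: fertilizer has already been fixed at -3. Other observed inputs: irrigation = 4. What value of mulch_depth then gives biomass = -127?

With fertilizer held at -3:
Intervening on mulch_depth fixes its value directly, overriding its dependence on irrigation.
Substituting into the canopy equation gives canopy = -4*mulch_depth + 5.
So biomass = -12*mulch_depth + 5.
Solve -12*mulch_depth + 5 = -127: mulch_depth = (-127 - 5) / -12 = 11.

mulch_depth = 11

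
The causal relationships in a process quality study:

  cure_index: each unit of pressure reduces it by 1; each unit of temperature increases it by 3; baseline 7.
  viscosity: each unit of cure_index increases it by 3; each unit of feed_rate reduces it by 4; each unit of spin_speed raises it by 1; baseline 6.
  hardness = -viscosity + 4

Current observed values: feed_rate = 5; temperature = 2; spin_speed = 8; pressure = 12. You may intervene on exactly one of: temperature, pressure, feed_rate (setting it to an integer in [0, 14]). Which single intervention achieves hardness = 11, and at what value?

set feed_rate = 6

Intervening on temperature: hardness = -9*temperature + 25. Reaching 11 requires temperature = 14/9, not an integer.
Intervening on pressure: hardness = 3*pressure - 29. Reaching 11 requires pressure = 40/3, not an integer.
Intervening on feed_rate: with other inputs at their observed values, hardness = 4*feed_rate - 13. Solving for 11 gives feed_rate = 6, within [0, 14].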